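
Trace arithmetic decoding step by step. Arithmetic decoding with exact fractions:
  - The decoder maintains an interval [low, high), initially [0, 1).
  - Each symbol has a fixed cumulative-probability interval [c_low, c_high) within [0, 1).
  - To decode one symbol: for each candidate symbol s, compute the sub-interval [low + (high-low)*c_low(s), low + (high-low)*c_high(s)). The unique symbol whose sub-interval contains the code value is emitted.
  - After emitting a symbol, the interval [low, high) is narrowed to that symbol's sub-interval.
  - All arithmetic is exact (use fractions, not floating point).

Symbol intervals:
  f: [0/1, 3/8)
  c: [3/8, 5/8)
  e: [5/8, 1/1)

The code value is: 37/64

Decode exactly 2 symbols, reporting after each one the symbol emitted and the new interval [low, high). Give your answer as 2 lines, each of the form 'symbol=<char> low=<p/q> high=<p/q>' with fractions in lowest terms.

Step 1: interval [0/1, 1/1), width = 1/1 - 0/1 = 1/1
  'f': [0/1 + 1/1*0/1, 0/1 + 1/1*3/8) = [0/1, 3/8)
  'c': [0/1 + 1/1*3/8, 0/1 + 1/1*5/8) = [3/8, 5/8) <- contains code 37/64
  'e': [0/1 + 1/1*5/8, 0/1 + 1/1*1/1) = [5/8, 1/1)
  emit 'c', narrow to [3/8, 5/8)
Step 2: interval [3/8, 5/8), width = 5/8 - 3/8 = 1/4
  'f': [3/8 + 1/4*0/1, 3/8 + 1/4*3/8) = [3/8, 15/32)
  'c': [3/8 + 1/4*3/8, 3/8 + 1/4*5/8) = [15/32, 17/32)
  'e': [3/8 + 1/4*5/8, 3/8 + 1/4*1/1) = [17/32, 5/8) <- contains code 37/64
  emit 'e', narrow to [17/32, 5/8)

Answer: symbol=c low=3/8 high=5/8
symbol=e low=17/32 high=5/8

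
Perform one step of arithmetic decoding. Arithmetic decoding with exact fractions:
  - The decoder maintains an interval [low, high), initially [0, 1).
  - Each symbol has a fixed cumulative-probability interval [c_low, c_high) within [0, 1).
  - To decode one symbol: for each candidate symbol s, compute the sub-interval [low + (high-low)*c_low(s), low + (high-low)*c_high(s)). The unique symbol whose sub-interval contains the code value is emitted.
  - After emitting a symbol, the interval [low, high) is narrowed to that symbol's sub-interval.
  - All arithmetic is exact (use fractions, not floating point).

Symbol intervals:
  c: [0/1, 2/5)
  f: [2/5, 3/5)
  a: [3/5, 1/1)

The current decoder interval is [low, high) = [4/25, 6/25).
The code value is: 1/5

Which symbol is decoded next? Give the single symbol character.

Interval width = high − low = 6/25 − 4/25 = 2/25
Scaled code = (code − low) / width = (1/5 − 4/25) / 2/25 = 1/2
  c: [0/1, 2/5) 
  f: [2/5, 3/5) ← scaled code falls here ✓
  a: [3/5, 1/1) 

Answer: f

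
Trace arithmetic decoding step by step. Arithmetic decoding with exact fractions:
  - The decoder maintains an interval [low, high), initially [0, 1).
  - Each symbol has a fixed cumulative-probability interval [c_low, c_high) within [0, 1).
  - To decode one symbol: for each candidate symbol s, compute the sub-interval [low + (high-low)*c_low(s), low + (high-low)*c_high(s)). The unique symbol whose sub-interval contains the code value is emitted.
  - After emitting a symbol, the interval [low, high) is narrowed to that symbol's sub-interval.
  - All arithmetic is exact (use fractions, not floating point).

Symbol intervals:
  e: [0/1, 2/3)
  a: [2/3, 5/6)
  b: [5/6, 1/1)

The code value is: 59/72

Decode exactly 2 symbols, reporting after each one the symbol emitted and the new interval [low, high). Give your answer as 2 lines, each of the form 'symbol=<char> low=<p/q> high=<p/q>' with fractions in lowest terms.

Answer: symbol=a low=2/3 high=5/6
symbol=b low=29/36 high=5/6

Derivation:
Step 1: interval [0/1, 1/1), width = 1/1 - 0/1 = 1/1
  'e': [0/1 + 1/1*0/1, 0/1 + 1/1*2/3) = [0/1, 2/3)
  'a': [0/1 + 1/1*2/3, 0/1 + 1/1*5/6) = [2/3, 5/6) <- contains code 59/72
  'b': [0/1 + 1/1*5/6, 0/1 + 1/1*1/1) = [5/6, 1/1)
  emit 'a', narrow to [2/3, 5/6)
Step 2: interval [2/3, 5/6), width = 5/6 - 2/3 = 1/6
  'e': [2/3 + 1/6*0/1, 2/3 + 1/6*2/3) = [2/3, 7/9)
  'a': [2/3 + 1/6*2/3, 2/3 + 1/6*5/6) = [7/9, 29/36)
  'b': [2/3 + 1/6*5/6, 2/3 + 1/6*1/1) = [29/36, 5/6) <- contains code 59/72
  emit 'b', narrow to [29/36, 5/6)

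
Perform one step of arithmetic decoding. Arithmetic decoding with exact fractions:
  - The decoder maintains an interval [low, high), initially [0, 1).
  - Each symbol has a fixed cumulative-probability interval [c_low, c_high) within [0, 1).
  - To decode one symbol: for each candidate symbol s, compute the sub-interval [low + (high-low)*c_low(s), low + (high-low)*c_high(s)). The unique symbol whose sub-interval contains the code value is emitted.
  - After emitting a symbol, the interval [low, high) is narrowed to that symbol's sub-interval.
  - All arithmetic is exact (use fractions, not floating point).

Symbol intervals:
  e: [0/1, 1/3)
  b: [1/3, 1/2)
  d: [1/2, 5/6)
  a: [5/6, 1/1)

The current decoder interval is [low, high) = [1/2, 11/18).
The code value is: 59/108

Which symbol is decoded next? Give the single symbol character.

Answer: b

Derivation:
Interval width = high − low = 11/18 − 1/2 = 1/9
Scaled code = (code − low) / width = (59/108 − 1/2) / 1/9 = 5/12
  e: [0/1, 1/3) 
  b: [1/3, 1/2) ← scaled code falls here ✓
  d: [1/2, 5/6) 
  a: [5/6, 1/1) 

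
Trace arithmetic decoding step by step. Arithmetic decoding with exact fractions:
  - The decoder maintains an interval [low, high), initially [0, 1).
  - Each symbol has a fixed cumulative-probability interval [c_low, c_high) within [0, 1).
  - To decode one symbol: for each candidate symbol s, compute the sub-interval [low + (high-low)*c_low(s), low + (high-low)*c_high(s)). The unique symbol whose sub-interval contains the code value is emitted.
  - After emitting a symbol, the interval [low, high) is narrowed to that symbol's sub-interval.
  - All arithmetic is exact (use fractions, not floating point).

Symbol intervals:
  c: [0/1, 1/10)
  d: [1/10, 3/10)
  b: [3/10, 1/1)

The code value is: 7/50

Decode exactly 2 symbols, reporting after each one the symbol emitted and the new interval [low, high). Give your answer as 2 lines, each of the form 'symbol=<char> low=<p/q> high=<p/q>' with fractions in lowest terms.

Answer: symbol=d low=1/10 high=3/10
symbol=d low=3/25 high=4/25

Derivation:
Step 1: interval [0/1, 1/1), width = 1/1 - 0/1 = 1/1
  'c': [0/1 + 1/1*0/1, 0/1 + 1/1*1/10) = [0/1, 1/10)
  'd': [0/1 + 1/1*1/10, 0/1 + 1/1*3/10) = [1/10, 3/10) <- contains code 7/50
  'b': [0/1 + 1/1*3/10, 0/1 + 1/1*1/1) = [3/10, 1/1)
  emit 'd', narrow to [1/10, 3/10)
Step 2: interval [1/10, 3/10), width = 3/10 - 1/10 = 1/5
  'c': [1/10 + 1/5*0/1, 1/10 + 1/5*1/10) = [1/10, 3/25)
  'd': [1/10 + 1/5*1/10, 1/10 + 1/5*3/10) = [3/25, 4/25) <- contains code 7/50
  'b': [1/10 + 1/5*3/10, 1/10 + 1/5*1/1) = [4/25, 3/10)
  emit 'd', narrow to [3/25, 4/25)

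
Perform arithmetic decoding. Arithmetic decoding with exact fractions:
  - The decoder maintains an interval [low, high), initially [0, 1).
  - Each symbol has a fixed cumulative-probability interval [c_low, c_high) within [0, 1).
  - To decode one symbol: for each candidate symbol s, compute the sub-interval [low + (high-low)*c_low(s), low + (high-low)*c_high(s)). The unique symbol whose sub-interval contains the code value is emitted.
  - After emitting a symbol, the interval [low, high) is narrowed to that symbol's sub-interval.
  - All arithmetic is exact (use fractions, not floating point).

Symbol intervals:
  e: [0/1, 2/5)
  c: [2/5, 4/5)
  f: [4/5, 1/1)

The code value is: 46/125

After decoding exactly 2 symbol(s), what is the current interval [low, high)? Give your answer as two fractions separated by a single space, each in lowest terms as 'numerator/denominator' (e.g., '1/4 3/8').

Step 1: interval [0/1, 1/1), width = 1/1 - 0/1 = 1/1
  'e': [0/1 + 1/1*0/1, 0/1 + 1/1*2/5) = [0/1, 2/5) <- contains code 46/125
  'c': [0/1 + 1/1*2/5, 0/1 + 1/1*4/5) = [2/5, 4/5)
  'f': [0/1 + 1/1*4/5, 0/1 + 1/1*1/1) = [4/5, 1/1)
  emit 'e', narrow to [0/1, 2/5)
Step 2: interval [0/1, 2/5), width = 2/5 - 0/1 = 2/5
  'e': [0/1 + 2/5*0/1, 0/1 + 2/5*2/5) = [0/1, 4/25)
  'c': [0/1 + 2/5*2/5, 0/1 + 2/5*4/5) = [4/25, 8/25)
  'f': [0/1 + 2/5*4/5, 0/1 + 2/5*1/1) = [8/25, 2/5) <- contains code 46/125
  emit 'f', narrow to [8/25, 2/5)

Answer: 8/25 2/5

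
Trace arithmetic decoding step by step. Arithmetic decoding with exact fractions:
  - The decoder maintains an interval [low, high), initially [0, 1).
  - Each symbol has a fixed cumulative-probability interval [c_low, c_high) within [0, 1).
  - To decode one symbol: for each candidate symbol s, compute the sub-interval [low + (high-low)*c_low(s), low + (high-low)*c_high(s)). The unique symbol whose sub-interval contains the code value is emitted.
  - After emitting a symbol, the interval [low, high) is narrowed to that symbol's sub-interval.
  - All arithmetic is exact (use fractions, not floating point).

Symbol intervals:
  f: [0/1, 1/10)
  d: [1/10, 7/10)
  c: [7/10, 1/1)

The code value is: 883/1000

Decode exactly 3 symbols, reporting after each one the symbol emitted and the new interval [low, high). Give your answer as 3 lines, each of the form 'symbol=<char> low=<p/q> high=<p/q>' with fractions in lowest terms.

Step 1: interval [0/1, 1/1), width = 1/1 - 0/1 = 1/1
  'f': [0/1 + 1/1*0/1, 0/1 + 1/1*1/10) = [0/1, 1/10)
  'd': [0/1 + 1/1*1/10, 0/1 + 1/1*7/10) = [1/10, 7/10)
  'c': [0/1 + 1/1*7/10, 0/1 + 1/1*1/1) = [7/10, 1/1) <- contains code 883/1000
  emit 'c', narrow to [7/10, 1/1)
Step 2: interval [7/10, 1/1), width = 1/1 - 7/10 = 3/10
  'f': [7/10 + 3/10*0/1, 7/10 + 3/10*1/10) = [7/10, 73/100)
  'd': [7/10 + 3/10*1/10, 7/10 + 3/10*7/10) = [73/100, 91/100) <- contains code 883/1000
  'c': [7/10 + 3/10*7/10, 7/10 + 3/10*1/1) = [91/100, 1/1)
  emit 'd', narrow to [73/100, 91/100)
Step 3: interval [73/100, 91/100), width = 91/100 - 73/100 = 9/50
  'f': [73/100 + 9/50*0/1, 73/100 + 9/50*1/10) = [73/100, 187/250)
  'd': [73/100 + 9/50*1/10, 73/100 + 9/50*7/10) = [187/250, 107/125)
  'c': [73/100 + 9/50*7/10, 73/100 + 9/50*1/1) = [107/125, 91/100) <- contains code 883/1000
  emit 'c', narrow to [107/125, 91/100)

Answer: symbol=c low=7/10 high=1/1
symbol=d low=73/100 high=91/100
symbol=c low=107/125 high=91/100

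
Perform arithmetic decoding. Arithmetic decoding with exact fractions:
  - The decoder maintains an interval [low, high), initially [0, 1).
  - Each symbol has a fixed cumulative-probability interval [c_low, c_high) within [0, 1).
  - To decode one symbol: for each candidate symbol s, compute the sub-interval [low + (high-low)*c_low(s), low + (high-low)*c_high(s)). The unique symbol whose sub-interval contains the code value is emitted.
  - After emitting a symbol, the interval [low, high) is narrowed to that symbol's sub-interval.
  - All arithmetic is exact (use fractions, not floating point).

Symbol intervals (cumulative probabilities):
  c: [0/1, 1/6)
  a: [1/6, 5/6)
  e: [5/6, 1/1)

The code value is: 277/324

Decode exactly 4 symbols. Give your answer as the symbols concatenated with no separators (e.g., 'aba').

Step 1: interval [0/1, 1/1), width = 1/1 - 0/1 = 1/1
  'c': [0/1 + 1/1*0/1, 0/1 + 1/1*1/6) = [0/1, 1/6)
  'a': [0/1 + 1/1*1/6, 0/1 + 1/1*5/6) = [1/6, 5/6)
  'e': [0/1 + 1/1*5/6, 0/1 + 1/1*1/1) = [5/6, 1/1) <- contains code 277/324
  emit 'e', narrow to [5/6, 1/1)
Step 2: interval [5/6, 1/1), width = 1/1 - 5/6 = 1/6
  'c': [5/6 + 1/6*0/1, 5/6 + 1/6*1/6) = [5/6, 31/36) <- contains code 277/324
  'a': [5/6 + 1/6*1/6, 5/6 + 1/6*5/6) = [31/36, 35/36)
  'e': [5/6 + 1/6*5/6, 5/6 + 1/6*1/1) = [35/36, 1/1)
  emit 'c', narrow to [5/6, 31/36)
Step 3: interval [5/6, 31/36), width = 31/36 - 5/6 = 1/36
  'c': [5/6 + 1/36*0/1, 5/6 + 1/36*1/6) = [5/6, 181/216)
  'a': [5/6 + 1/36*1/6, 5/6 + 1/36*5/6) = [181/216, 185/216) <- contains code 277/324
  'e': [5/6 + 1/36*5/6, 5/6 + 1/36*1/1) = [185/216, 31/36)
  emit 'a', narrow to [181/216, 185/216)
Step 4: interval [181/216, 185/216), width = 185/216 - 181/216 = 1/54
  'c': [181/216 + 1/54*0/1, 181/216 + 1/54*1/6) = [181/216, 545/648)
  'a': [181/216 + 1/54*1/6, 181/216 + 1/54*5/6) = [545/648, 553/648)
  'e': [181/216 + 1/54*5/6, 181/216 + 1/54*1/1) = [553/648, 185/216) <- contains code 277/324
  emit 'e', narrow to [553/648, 185/216)

Answer: ecae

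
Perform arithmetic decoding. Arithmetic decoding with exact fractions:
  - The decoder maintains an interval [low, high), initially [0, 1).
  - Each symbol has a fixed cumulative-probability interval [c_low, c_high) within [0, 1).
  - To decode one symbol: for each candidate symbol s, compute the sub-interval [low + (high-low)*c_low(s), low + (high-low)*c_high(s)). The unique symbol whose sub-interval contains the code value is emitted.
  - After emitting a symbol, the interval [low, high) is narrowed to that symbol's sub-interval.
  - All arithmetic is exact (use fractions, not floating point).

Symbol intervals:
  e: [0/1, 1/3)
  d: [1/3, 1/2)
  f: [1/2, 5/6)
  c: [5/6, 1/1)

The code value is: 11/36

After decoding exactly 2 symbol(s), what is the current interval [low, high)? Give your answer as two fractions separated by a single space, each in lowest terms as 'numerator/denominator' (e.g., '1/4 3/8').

Answer: 5/18 1/3

Derivation:
Step 1: interval [0/1, 1/1), width = 1/1 - 0/1 = 1/1
  'e': [0/1 + 1/1*0/1, 0/1 + 1/1*1/3) = [0/1, 1/3) <- contains code 11/36
  'd': [0/1 + 1/1*1/3, 0/1 + 1/1*1/2) = [1/3, 1/2)
  'f': [0/1 + 1/1*1/2, 0/1 + 1/1*5/6) = [1/2, 5/6)
  'c': [0/1 + 1/1*5/6, 0/1 + 1/1*1/1) = [5/6, 1/1)
  emit 'e', narrow to [0/1, 1/3)
Step 2: interval [0/1, 1/3), width = 1/3 - 0/1 = 1/3
  'e': [0/1 + 1/3*0/1, 0/1 + 1/3*1/3) = [0/1, 1/9)
  'd': [0/1 + 1/3*1/3, 0/1 + 1/3*1/2) = [1/9, 1/6)
  'f': [0/1 + 1/3*1/2, 0/1 + 1/3*5/6) = [1/6, 5/18)
  'c': [0/1 + 1/3*5/6, 0/1 + 1/3*1/1) = [5/18, 1/3) <- contains code 11/36
  emit 'c', narrow to [5/18, 1/3)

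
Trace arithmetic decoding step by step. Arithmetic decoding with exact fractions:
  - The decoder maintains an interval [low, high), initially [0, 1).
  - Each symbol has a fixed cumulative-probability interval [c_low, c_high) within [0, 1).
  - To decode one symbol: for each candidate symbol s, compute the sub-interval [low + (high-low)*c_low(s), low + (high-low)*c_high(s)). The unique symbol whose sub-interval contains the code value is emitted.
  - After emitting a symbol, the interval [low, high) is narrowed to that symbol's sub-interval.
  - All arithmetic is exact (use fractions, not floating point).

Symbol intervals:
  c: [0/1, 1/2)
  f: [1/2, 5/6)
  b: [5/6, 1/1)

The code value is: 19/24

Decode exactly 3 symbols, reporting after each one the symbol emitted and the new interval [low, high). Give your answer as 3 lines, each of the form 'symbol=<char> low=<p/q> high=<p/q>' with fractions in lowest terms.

Answer: symbol=f low=1/2 high=5/6
symbol=b low=7/9 high=5/6
symbol=c low=7/9 high=29/36

Derivation:
Step 1: interval [0/1, 1/1), width = 1/1 - 0/1 = 1/1
  'c': [0/1 + 1/1*0/1, 0/1 + 1/1*1/2) = [0/1, 1/2)
  'f': [0/1 + 1/1*1/2, 0/1 + 1/1*5/6) = [1/2, 5/6) <- contains code 19/24
  'b': [0/1 + 1/1*5/6, 0/1 + 1/1*1/1) = [5/6, 1/1)
  emit 'f', narrow to [1/2, 5/6)
Step 2: interval [1/2, 5/6), width = 5/6 - 1/2 = 1/3
  'c': [1/2 + 1/3*0/1, 1/2 + 1/3*1/2) = [1/2, 2/3)
  'f': [1/2 + 1/3*1/2, 1/2 + 1/3*5/6) = [2/3, 7/9)
  'b': [1/2 + 1/3*5/6, 1/2 + 1/3*1/1) = [7/9, 5/6) <- contains code 19/24
  emit 'b', narrow to [7/9, 5/6)
Step 3: interval [7/9, 5/6), width = 5/6 - 7/9 = 1/18
  'c': [7/9 + 1/18*0/1, 7/9 + 1/18*1/2) = [7/9, 29/36) <- contains code 19/24
  'f': [7/9 + 1/18*1/2, 7/9 + 1/18*5/6) = [29/36, 89/108)
  'b': [7/9 + 1/18*5/6, 7/9 + 1/18*1/1) = [89/108, 5/6)
  emit 'c', narrow to [7/9, 29/36)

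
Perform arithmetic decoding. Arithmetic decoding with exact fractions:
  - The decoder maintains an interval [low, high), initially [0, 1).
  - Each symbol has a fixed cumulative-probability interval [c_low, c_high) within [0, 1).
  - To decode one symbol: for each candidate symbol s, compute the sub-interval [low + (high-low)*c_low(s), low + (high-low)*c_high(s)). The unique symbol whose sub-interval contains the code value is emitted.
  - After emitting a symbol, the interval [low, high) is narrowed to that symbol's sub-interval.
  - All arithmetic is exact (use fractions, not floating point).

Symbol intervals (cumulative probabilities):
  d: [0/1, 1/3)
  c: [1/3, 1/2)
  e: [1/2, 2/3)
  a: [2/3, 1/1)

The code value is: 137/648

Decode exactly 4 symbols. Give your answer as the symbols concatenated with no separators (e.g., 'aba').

Answer: deac

Derivation:
Step 1: interval [0/1, 1/1), width = 1/1 - 0/1 = 1/1
  'd': [0/1 + 1/1*0/1, 0/1 + 1/1*1/3) = [0/1, 1/3) <- contains code 137/648
  'c': [0/1 + 1/1*1/3, 0/1 + 1/1*1/2) = [1/3, 1/2)
  'e': [0/1 + 1/1*1/2, 0/1 + 1/1*2/3) = [1/2, 2/3)
  'a': [0/1 + 1/1*2/3, 0/1 + 1/1*1/1) = [2/3, 1/1)
  emit 'd', narrow to [0/1, 1/3)
Step 2: interval [0/1, 1/3), width = 1/3 - 0/1 = 1/3
  'd': [0/1 + 1/3*0/1, 0/1 + 1/3*1/3) = [0/1, 1/9)
  'c': [0/1 + 1/3*1/3, 0/1 + 1/3*1/2) = [1/9, 1/6)
  'e': [0/1 + 1/3*1/2, 0/1 + 1/3*2/3) = [1/6, 2/9) <- contains code 137/648
  'a': [0/1 + 1/3*2/3, 0/1 + 1/3*1/1) = [2/9, 1/3)
  emit 'e', narrow to [1/6, 2/9)
Step 3: interval [1/6, 2/9), width = 2/9 - 1/6 = 1/18
  'd': [1/6 + 1/18*0/1, 1/6 + 1/18*1/3) = [1/6, 5/27)
  'c': [1/6 + 1/18*1/3, 1/6 + 1/18*1/2) = [5/27, 7/36)
  'e': [1/6 + 1/18*1/2, 1/6 + 1/18*2/3) = [7/36, 11/54)
  'a': [1/6 + 1/18*2/3, 1/6 + 1/18*1/1) = [11/54, 2/9) <- contains code 137/648
  emit 'a', narrow to [11/54, 2/9)
Step 4: interval [11/54, 2/9), width = 2/9 - 11/54 = 1/54
  'd': [11/54 + 1/54*0/1, 11/54 + 1/54*1/3) = [11/54, 17/81)
  'c': [11/54 + 1/54*1/3, 11/54 + 1/54*1/2) = [17/81, 23/108) <- contains code 137/648
  'e': [11/54 + 1/54*1/2, 11/54 + 1/54*2/3) = [23/108, 35/162)
  'a': [11/54 + 1/54*2/3, 11/54 + 1/54*1/1) = [35/162, 2/9)
  emit 'c', narrow to [17/81, 23/108)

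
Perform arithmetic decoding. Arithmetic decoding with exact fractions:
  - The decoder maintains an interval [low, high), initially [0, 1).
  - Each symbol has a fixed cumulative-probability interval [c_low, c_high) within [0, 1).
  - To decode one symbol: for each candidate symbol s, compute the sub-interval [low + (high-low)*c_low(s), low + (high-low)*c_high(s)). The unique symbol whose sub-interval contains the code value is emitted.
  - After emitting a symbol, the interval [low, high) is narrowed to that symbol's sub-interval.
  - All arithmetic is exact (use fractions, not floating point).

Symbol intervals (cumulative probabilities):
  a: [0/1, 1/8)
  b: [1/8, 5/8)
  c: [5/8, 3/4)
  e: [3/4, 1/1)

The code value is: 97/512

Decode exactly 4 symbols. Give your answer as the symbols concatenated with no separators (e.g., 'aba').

Answer: bbaa

Derivation:
Step 1: interval [0/1, 1/1), width = 1/1 - 0/1 = 1/1
  'a': [0/1 + 1/1*0/1, 0/1 + 1/1*1/8) = [0/1, 1/8)
  'b': [0/1 + 1/1*1/8, 0/1 + 1/1*5/8) = [1/8, 5/8) <- contains code 97/512
  'c': [0/1 + 1/1*5/8, 0/1 + 1/1*3/4) = [5/8, 3/4)
  'e': [0/1 + 1/1*3/4, 0/1 + 1/1*1/1) = [3/4, 1/1)
  emit 'b', narrow to [1/8, 5/8)
Step 2: interval [1/8, 5/8), width = 5/8 - 1/8 = 1/2
  'a': [1/8 + 1/2*0/1, 1/8 + 1/2*1/8) = [1/8, 3/16)
  'b': [1/8 + 1/2*1/8, 1/8 + 1/2*5/8) = [3/16, 7/16) <- contains code 97/512
  'c': [1/8 + 1/2*5/8, 1/8 + 1/2*3/4) = [7/16, 1/2)
  'e': [1/8 + 1/2*3/4, 1/8 + 1/2*1/1) = [1/2, 5/8)
  emit 'b', narrow to [3/16, 7/16)
Step 3: interval [3/16, 7/16), width = 7/16 - 3/16 = 1/4
  'a': [3/16 + 1/4*0/1, 3/16 + 1/4*1/8) = [3/16, 7/32) <- contains code 97/512
  'b': [3/16 + 1/4*1/8, 3/16 + 1/4*5/8) = [7/32, 11/32)
  'c': [3/16 + 1/4*5/8, 3/16 + 1/4*3/4) = [11/32, 3/8)
  'e': [3/16 + 1/4*3/4, 3/16 + 1/4*1/1) = [3/8, 7/16)
  emit 'a', narrow to [3/16, 7/32)
Step 4: interval [3/16, 7/32), width = 7/32 - 3/16 = 1/32
  'a': [3/16 + 1/32*0/1, 3/16 + 1/32*1/8) = [3/16, 49/256) <- contains code 97/512
  'b': [3/16 + 1/32*1/8, 3/16 + 1/32*5/8) = [49/256, 53/256)
  'c': [3/16 + 1/32*5/8, 3/16 + 1/32*3/4) = [53/256, 27/128)
  'e': [3/16 + 1/32*3/4, 3/16 + 1/32*1/1) = [27/128, 7/32)
  emit 'a', narrow to [3/16, 49/256)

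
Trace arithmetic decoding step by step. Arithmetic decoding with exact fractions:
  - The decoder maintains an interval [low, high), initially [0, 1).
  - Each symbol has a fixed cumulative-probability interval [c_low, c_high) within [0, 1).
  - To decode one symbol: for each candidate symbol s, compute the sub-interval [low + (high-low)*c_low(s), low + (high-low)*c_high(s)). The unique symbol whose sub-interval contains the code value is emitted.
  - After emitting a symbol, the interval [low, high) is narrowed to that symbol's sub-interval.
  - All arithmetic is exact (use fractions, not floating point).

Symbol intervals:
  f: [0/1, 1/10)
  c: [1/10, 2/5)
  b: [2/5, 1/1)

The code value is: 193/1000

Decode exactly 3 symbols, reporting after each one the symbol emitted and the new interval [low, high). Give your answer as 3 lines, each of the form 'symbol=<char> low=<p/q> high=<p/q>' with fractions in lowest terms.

Answer: symbol=c low=1/10 high=2/5
symbol=c low=13/100 high=11/50
symbol=b low=83/500 high=11/50

Derivation:
Step 1: interval [0/1, 1/1), width = 1/1 - 0/1 = 1/1
  'f': [0/1 + 1/1*0/1, 0/1 + 1/1*1/10) = [0/1, 1/10)
  'c': [0/1 + 1/1*1/10, 0/1 + 1/1*2/5) = [1/10, 2/5) <- contains code 193/1000
  'b': [0/1 + 1/1*2/5, 0/1 + 1/1*1/1) = [2/5, 1/1)
  emit 'c', narrow to [1/10, 2/5)
Step 2: interval [1/10, 2/5), width = 2/5 - 1/10 = 3/10
  'f': [1/10 + 3/10*0/1, 1/10 + 3/10*1/10) = [1/10, 13/100)
  'c': [1/10 + 3/10*1/10, 1/10 + 3/10*2/5) = [13/100, 11/50) <- contains code 193/1000
  'b': [1/10 + 3/10*2/5, 1/10 + 3/10*1/1) = [11/50, 2/5)
  emit 'c', narrow to [13/100, 11/50)
Step 3: interval [13/100, 11/50), width = 11/50 - 13/100 = 9/100
  'f': [13/100 + 9/100*0/1, 13/100 + 9/100*1/10) = [13/100, 139/1000)
  'c': [13/100 + 9/100*1/10, 13/100 + 9/100*2/5) = [139/1000, 83/500)
  'b': [13/100 + 9/100*2/5, 13/100 + 9/100*1/1) = [83/500, 11/50) <- contains code 193/1000
  emit 'b', narrow to [83/500, 11/50)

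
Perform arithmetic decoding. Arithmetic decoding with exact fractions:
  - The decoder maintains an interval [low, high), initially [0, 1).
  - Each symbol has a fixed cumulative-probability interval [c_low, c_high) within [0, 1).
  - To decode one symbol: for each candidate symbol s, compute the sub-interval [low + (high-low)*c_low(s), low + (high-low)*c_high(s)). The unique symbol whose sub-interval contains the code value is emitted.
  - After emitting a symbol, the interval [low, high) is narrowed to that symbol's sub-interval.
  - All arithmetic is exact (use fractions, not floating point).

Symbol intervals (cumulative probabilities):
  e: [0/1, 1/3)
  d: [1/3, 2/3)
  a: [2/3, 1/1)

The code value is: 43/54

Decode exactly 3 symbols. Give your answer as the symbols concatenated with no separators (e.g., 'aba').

Step 1: interval [0/1, 1/1), width = 1/1 - 0/1 = 1/1
  'e': [0/1 + 1/1*0/1, 0/1 + 1/1*1/3) = [0/1, 1/3)
  'd': [0/1 + 1/1*1/3, 0/1 + 1/1*2/3) = [1/3, 2/3)
  'a': [0/1 + 1/1*2/3, 0/1 + 1/1*1/1) = [2/3, 1/1) <- contains code 43/54
  emit 'a', narrow to [2/3, 1/1)
Step 2: interval [2/3, 1/1), width = 1/1 - 2/3 = 1/3
  'e': [2/3 + 1/3*0/1, 2/3 + 1/3*1/3) = [2/3, 7/9)
  'd': [2/3 + 1/3*1/3, 2/3 + 1/3*2/3) = [7/9, 8/9) <- contains code 43/54
  'a': [2/3 + 1/3*2/3, 2/3 + 1/3*1/1) = [8/9, 1/1)
  emit 'd', narrow to [7/9, 8/9)
Step 3: interval [7/9, 8/9), width = 8/9 - 7/9 = 1/9
  'e': [7/9 + 1/9*0/1, 7/9 + 1/9*1/3) = [7/9, 22/27) <- contains code 43/54
  'd': [7/9 + 1/9*1/3, 7/9 + 1/9*2/3) = [22/27, 23/27)
  'a': [7/9 + 1/9*2/3, 7/9 + 1/9*1/1) = [23/27, 8/9)
  emit 'e', narrow to [7/9, 22/27)

Answer: ade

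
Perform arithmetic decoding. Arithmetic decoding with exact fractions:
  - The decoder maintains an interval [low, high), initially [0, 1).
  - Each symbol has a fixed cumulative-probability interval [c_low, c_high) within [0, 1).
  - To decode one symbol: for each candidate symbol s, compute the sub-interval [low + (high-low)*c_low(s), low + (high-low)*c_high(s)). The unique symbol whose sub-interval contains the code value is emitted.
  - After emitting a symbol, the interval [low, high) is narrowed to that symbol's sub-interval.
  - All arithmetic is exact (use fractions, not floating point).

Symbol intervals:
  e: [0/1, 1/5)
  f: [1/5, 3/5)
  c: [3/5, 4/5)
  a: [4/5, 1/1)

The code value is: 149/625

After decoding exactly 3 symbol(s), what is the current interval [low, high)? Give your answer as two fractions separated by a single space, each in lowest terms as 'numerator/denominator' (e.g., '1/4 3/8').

Answer: 27/125 31/125

Derivation:
Step 1: interval [0/1, 1/1), width = 1/1 - 0/1 = 1/1
  'e': [0/1 + 1/1*0/1, 0/1 + 1/1*1/5) = [0/1, 1/5)
  'f': [0/1 + 1/1*1/5, 0/1 + 1/1*3/5) = [1/5, 3/5) <- contains code 149/625
  'c': [0/1 + 1/1*3/5, 0/1 + 1/1*4/5) = [3/5, 4/5)
  'a': [0/1 + 1/1*4/5, 0/1 + 1/1*1/1) = [4/5, 1/1)
  emit 'f', narrow to [1/5, 3/5)
Step 2: interval [1/5, 3/5), width = 3/5 - 1/5 = 2/5
  'e': [1/5 + 2/5*0/1, 1/5 + 2/5*1/5) = [1/5, 7/25) <- contains code 149/625
  'f': [1/5 + 2/5*1/5, 1/5 + 2/5*3/5) = [7/25, 11/25)
  'c': [1/5 + 2/5*3/5, 1/5 + 2/5*4/5) = [11/25, 13/25)
  'a': [1/5 + 2/5*4/5, 1/5 + 2/5*1/1) = [13/25, 3/5)
  emit 'e', narrow to [1/5, 7/25)
Step 3: interval [1/5, 7/25), width = 7/25 - 1/5 = 2/25
  'e': [1/5 + 2/25*0/1, 1/5 + 2/25*1/5) = [1/5, 27/125)
  'f': [1/5 + 2/25*1/5, 1/5 + 2/25*3/5) = [27/125, 31/125) <- contains code 149/625
  'c': [1/5 + 2/25*3/5, 1/5 + 2/25*4/5) = [31/125, 33/125)
  'a': [1/5 + 2/25*4/5, 1/5 + 2/25*1/1) = [33/125, 7/25)
  emit 'f', narrow to [27/125, 31/125)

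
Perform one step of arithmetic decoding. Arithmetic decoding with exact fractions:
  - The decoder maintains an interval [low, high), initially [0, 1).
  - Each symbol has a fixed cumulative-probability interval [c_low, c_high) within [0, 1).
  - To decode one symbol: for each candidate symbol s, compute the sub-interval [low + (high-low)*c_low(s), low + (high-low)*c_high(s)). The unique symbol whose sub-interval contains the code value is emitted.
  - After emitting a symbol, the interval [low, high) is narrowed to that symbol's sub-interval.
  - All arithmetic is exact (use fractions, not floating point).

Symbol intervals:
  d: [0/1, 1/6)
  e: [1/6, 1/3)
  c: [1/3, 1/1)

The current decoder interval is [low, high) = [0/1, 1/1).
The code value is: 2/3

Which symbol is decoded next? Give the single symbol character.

Interval width = high − low = 1/1 − 0/1 = 1/1
Scaled code = (code − low) / width = (2/3 − 0/1) / 1/1 = 2/3
  d: [0/1, 1/6) 
  e: [1/6, 1/3) 
  c: [1/3, 1/1) ← scaled code falls here ✓

Answer: c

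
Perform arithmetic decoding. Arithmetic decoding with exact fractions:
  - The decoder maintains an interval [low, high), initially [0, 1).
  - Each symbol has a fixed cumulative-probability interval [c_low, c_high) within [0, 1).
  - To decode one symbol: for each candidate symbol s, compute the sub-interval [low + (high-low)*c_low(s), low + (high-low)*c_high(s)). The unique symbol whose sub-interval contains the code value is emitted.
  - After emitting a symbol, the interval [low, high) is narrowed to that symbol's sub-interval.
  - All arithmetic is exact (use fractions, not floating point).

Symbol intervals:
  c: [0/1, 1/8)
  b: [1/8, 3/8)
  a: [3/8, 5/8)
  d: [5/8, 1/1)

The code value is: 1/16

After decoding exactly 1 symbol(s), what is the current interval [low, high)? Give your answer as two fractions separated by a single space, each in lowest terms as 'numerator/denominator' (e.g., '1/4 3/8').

Answer: 0/1 1/8

Derivation:
Step 1: interval [0/1, 1/1), width = 1/1 - 0/1 = 1/1
  'c': [0/1 + 1/1*0/1, 0/1 + 1/1*1/8) = [0/1, 1/8) <- contains code 1/16
  'b': [0/1 + 1/1*1/8, 0/1 + 1/1*3/8) = [1/8, 3/8)
  'a': [0/1 + 1/1*3/8, 0/1 + 1/1*5/8) = [3/8, 5/8)
  'd': [0/1 + 1/1*5/8, 0/1 + 1/1*1/1) = [5/8, 1/1)
  emit 'c', narrow to [0/1, 1/8)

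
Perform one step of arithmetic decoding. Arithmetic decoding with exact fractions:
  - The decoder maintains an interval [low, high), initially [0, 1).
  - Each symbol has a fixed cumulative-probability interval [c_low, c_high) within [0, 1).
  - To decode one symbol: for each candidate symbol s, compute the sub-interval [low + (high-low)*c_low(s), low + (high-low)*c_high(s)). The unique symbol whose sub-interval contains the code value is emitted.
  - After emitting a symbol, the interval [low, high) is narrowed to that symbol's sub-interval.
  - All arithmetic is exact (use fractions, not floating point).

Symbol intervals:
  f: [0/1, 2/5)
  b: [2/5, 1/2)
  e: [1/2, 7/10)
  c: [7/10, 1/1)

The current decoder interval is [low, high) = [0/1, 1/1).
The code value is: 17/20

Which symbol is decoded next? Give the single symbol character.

Answer: c

Derivation:
Interval width = high − low = 1/1 − 0/1 = 1/1
Scaled code = (code − low) / width = (17/20 − 0/1) / 1/1 = 17/20
  f: [0/1, 2/5) 
  b: [2/5, 1/2) 
  e: [1/2, 7/10) 
  c: [7/10, 1/1) ← scaled code falls here ✓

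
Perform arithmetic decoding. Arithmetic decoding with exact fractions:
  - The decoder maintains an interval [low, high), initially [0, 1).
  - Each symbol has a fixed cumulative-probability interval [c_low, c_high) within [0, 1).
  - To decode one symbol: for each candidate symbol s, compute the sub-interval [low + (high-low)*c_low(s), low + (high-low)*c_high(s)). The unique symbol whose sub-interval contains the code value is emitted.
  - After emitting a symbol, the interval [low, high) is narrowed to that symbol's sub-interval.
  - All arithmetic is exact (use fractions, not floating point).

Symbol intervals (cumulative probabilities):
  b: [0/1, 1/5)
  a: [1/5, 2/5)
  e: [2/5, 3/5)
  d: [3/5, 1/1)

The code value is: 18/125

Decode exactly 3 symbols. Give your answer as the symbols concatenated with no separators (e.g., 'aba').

Step 1: interval [0/1, 1/1), width = 1/1 - 0/1 = 1/1
  'b': [0/1 + 1/1*0/1, 0/1 + 1/1*1/5) = [0/1, 1/5) <- contains code 18/125
  'a': [0/1 + 1/1*1/5, 0/1 + 1/1*2/5) = [1/5, 2/5)
  'e': [0/1 + 1/1*2/5, 0/1 + 1/1*3/5) = [2/5, 3/5)
  'd': [0/1 + 1/1*3/5, 0/1 + 1/1*1/1) = [3/5, 1/1)
  emit 'b', narrow to [0/1, 1/5)
Step 2: interval [0/1, 1/5), width = 1/5 - 0/1 = 1/5
  'b': [0/1 + 1/5*0/1, 0/1 + 1/5*1/5) = [0/1, 1/25)
  'a': [0/1 + 1/5*1/5, 0/1 + 1/5*2/5) = [1/25, 2/25)
  'e': [0/1 + 1/5*2/5, 0/1 + 1/5*3/5) = [2/25, 3/25)
  'd': [0/1 + 1/5*3/5, 0/1 + 1/5*1/1) = [3/25, 1/5) <- contains code 18/125
  emit 'd', narrow to [3/25, 1/5)
Step 3: interval [3/25, 1/5), width = 1/5 - 3/25 = 2/25
  'b': [3/25 + 2/25*0/1, 3/25 + 2/25*1/5) = [3/25, 17/125)
  'a': [3/25 + 2/25*1/5, 3/25 + 2/25*2/5) = [17/125, 19/125) <- contains code 18/125
  'e': [3/25 + 2/25*2/5, 3/25 + 2/25*3/5) = [19/125, 21/125)
  'd': [3/25 + 2/25*3/5, 3/25 + 2/25*1/1) = [21/125, 1/5)
  emit 'a', narrow to [17/125, 19/125)

Answer: bda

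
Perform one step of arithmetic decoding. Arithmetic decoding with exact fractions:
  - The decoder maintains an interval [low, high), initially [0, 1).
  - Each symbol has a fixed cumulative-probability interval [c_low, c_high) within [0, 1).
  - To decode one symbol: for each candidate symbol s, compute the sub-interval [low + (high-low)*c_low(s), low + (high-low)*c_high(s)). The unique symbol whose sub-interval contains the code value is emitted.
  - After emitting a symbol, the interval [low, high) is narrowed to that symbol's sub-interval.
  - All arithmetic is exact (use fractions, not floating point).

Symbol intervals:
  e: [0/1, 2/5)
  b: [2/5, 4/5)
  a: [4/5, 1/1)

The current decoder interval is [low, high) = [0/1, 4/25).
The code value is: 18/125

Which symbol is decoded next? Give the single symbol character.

Answer: a

Derivation:
Interval width = high − low = 4/25 − 0/1 = 4/25
Scaled code = (code − low) / width = (18/125 − 0/1) / 4/25 = 9/10
  e: [0/1, 2/5) 
  b: [2/5, 4/5) 
  a: [4/5, 1/1) ← scaled code falls here ✓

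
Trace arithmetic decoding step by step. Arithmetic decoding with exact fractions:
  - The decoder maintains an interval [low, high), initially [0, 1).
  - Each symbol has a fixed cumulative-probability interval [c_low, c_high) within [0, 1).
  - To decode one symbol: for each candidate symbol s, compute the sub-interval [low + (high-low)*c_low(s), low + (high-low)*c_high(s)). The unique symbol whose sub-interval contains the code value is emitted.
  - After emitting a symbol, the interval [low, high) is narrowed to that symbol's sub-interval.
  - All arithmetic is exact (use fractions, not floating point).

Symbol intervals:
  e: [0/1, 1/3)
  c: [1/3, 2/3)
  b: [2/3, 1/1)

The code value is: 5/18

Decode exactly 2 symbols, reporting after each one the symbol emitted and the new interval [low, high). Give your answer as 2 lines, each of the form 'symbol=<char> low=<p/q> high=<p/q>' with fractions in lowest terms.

Answer: symbol=e low=0/1 high=1/3
symbol=b low=2/9 high=1/3

Derivation:
Step 1: interval [0/1, 1/1), width = 1/1 - 0/1 = 1/1
  'e': [0/1 + 1/1*0/1, 0/1 + 1/1*1/3) = [0/1, 1/3) <- contains code 5/18
  'c': [0/1 + 1/1*1/3, 0/1 + 1/1*2/3) = [1/3, 2/3)
  'b': [0/1 + 1/1*2/3, 0/1 + 1/1*1/1) = [2/3, 1/1)
  emit 'e', narrow to [0/1, 1/3)
Step 2: interval [0/1, 1/3), width = 1/3 - 0/1 = 1/3
  'e': [0/1 + 1/3*0/1, 0/1 + 1/3*1/3) = [0/1, 1/9)
  'c': [0/1 + 1/3*1/3, 0/1 + 1/3*2/3) = [1/9, 2/9)
  'b': [0/1 + 1/3*2/3, 0/1 + 1/3*1/1) = [2/9, 1/3) <- contains code 5/18
  emit 'b', narrow to [2/9, 1/3)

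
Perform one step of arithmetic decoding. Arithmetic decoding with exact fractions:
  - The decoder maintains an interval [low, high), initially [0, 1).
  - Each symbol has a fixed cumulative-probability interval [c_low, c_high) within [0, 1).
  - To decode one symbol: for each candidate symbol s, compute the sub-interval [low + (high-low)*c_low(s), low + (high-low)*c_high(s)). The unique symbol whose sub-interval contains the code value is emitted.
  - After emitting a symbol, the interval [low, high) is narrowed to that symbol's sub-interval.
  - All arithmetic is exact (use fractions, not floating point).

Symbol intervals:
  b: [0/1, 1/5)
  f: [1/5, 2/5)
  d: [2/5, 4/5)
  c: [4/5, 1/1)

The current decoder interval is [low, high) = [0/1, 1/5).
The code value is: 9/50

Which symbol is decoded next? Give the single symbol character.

Answer: c

Derivation:
Interval width = high − low = 1/5 − 0/1 = 1/5
Scaled code = (code − low) / width = (9/50 − 0/1) / 1/5 = 9/10
  b: [0/1, 1/5) 
  f: [1/5, 2/5) 
  d: [2/5, 4/5) 
  c: [4/5, 1/1) ← scaled code falls here ✓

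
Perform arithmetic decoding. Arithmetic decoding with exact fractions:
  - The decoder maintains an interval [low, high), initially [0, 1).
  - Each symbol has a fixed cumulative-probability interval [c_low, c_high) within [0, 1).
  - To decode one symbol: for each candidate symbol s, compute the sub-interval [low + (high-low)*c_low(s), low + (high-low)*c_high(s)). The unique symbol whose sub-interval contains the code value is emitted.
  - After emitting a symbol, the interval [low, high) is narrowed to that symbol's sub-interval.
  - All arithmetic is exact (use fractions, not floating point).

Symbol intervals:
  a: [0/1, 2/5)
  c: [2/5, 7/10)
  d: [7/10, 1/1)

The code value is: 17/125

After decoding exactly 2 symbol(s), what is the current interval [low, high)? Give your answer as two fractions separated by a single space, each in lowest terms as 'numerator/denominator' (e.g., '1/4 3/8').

Answer: 0/1 4/25

Derivation:
Step 1: interval [0/1, 1/1), width = 1/1 - 0/1 = 1/1
  'a': [0/1 + 1/1*0/1, 0/1 + 1/1*2/5) = [0/1, 2/5) <- contains code 17/125
  'c': [0/1 + 1/1*2/5, 0/1 + 1/1*7/10) = [2/5, 7/10)
  'd': [0/1 + 1/1*7/10, 0/1 + 1/1*1/1) = [7/10, 1/1)
  emit 'a', narrow to [0/1, 2/5)
Step 2: interval [0/1, 2/5), width = 2/5 - 0/1 = 2/5
  'a': [0/1 + 2/5*0/1, 0/1 + 2/5*2/5) = [0/1, 4/25) <- contains code 17/125
  'c': [0/1 + 2/5*2/5, 0/1 + 2/5*7/10) = [4/25, 7/25)
  'd': [0/1 + 2/5*7/10, 0/1 + 2/5*1/1) = [7/25, 2/5)
  emit 'a', narrow to [0/1, 4/25)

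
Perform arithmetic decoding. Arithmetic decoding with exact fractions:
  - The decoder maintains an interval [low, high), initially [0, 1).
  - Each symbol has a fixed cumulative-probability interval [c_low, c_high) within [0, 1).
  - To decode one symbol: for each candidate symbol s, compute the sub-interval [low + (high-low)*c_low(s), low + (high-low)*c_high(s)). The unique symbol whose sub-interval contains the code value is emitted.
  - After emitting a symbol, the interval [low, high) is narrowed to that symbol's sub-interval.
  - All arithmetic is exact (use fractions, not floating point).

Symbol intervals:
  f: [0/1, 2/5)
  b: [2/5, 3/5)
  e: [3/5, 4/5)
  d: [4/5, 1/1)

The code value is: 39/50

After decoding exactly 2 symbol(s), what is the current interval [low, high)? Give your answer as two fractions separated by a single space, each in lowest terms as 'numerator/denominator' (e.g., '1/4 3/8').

Step 1: interval [0/1, 1/1), width = 1/1 - 0/1 = 1/1
  'f': [0/1 + 1/1*0/1, 0/1 + 1/1*2/5) = [0/1, 2/5)
  'b': [0/1 + 1/1*2/5, 0/1 + 1/1*3/5) = [2/5, 3/5)
  'e': [0/1 + 1/1*3/5, 0/1 + 1/1*4/5) = [3/5, 4/5) <- contains code 39/50
  'd': [0/1 + 1/1*4/5, 0/1 + 1/1*1/1) = [4/5, 1/1)
  emit 'e', narrow to [3/5, 4/5)
Step 2: interval [3/5, 4/5), width = 4/5 - 3/5 = 1/5
  'f': [3/5 + 1/5*0/1, 3/5 + 1/5*2/5) = [3/5, 17/25)
  'b': [3/5 + 1/5*2/5, 3/5 + 1/5*3/5) = [17/25, 18/25)
  'e': [3/5 + 1/5*3/5, 3/5 + 1/5*4/5) = [18/25, 19/25)
  'd': [3/5 + 1/5*4/5, 3/5 + 1/5*1/1) = [19/25, 4/5) <- contains code 39/50
  emit 'd', narrow to [19/25, 4/5)

Answer: 19/25 4/5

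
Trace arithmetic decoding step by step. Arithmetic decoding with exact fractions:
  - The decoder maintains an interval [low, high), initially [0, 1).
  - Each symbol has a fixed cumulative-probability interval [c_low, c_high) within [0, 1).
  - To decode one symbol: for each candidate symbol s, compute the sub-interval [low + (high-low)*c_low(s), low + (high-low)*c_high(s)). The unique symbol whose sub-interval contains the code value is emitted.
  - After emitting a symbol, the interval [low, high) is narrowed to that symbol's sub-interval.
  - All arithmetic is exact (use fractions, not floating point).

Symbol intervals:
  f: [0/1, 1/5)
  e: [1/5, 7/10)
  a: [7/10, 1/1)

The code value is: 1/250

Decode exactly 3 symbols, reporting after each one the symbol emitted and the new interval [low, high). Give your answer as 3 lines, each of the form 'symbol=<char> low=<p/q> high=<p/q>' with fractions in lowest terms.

Answer: symbol=f low=0/1 high=1/5
symbol=f low=0/1 high=1/25
symbol=f low=0/1 high=1/125

Derivation:
Step 1: interval [0/1, 1/1), width = 1/1 - 0/1 = 1/1
  'f': [0/1 + 1/1*0/1, 0/1 + 1/1*1/5) = [0/1, 1/5) <- contains code 1/250
  'e': [0/1 + 1/1*1/5, 0/1 + 1/1*7/10) = [1/5, 7/10)
  'a': [0/1 + 1/1*7/10, 0/1 + 1/1*1/1) = [7/10, 1/1)
  emit 'f', narrow to [0/1, 1/5)
Step 2: interval [0/1, 1/5), width = 1/5 - 0/1 = 1/5
  'f': [0/1 + 1/5*0/1, 0/1 + 1/5*1/5) = [0/1, 1/25) <- contains code 1/250
  'e': [0/1 + 1/5*1/5, 0/1 + 1/5*7/10) = [1/25, 7/50)
  'a': [0/1 + 1/5*7/10, 0/1 + 1/5*1/1) = [7/50, 1/5)
  emit 'f', narrow to [0/1, 1/25)
Step 3: interval [0/1, 1/25), width = 1/25 - 0/1 = 1/25
  'f': [0/1 + 1/25*0/1, 0/1 + 1/25*1/5) = [0/1, 1/125) <- contains code 1/250
  'e': [0/1 + 1/25*1/5, 0/1 + 1/25*7/10) = [1/125, 7/250)
  'a': [0/1 + 1/25*7/10, 0/1 + 1/25*1/1) = [7/250, 1/25)
  emit 'f', narrow to [0/1, 1/125)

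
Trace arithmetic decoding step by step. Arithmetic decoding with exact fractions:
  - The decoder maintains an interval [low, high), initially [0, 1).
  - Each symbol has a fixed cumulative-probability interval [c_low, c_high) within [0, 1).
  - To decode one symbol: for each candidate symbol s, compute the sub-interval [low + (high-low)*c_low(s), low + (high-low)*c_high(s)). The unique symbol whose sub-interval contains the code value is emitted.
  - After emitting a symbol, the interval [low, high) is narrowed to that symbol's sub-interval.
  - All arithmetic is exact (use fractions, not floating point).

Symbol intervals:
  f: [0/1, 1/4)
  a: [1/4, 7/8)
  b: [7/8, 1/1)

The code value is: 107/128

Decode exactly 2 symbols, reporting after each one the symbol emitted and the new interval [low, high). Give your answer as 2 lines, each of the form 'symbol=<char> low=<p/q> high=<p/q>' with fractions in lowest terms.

Answer: symbol=a low=1/4 high=7/8
symbol=b low=51/64 high=7/8

Derivation:
Step 1: interval [0/1, 1/1), width = 1/1 - 0/1 = 1/1
  'f': [0/1 + 1/1*0/1, 0/1 + 1/1*1/4) = [0/1, 1/4)
  'a': [0/1 + 1/1*1/4, 0/1 + 1/1*7/8) = [1/4, 7/8) <- contains code 107/128
  'b': [0/1 + 1/1*7/8, 0/1 + 1/1*1/1) = [7/8, 1/1)
  emit 'a', narrow to [1/4, 7/8)
Step 2: interval [1/4, 7/8), width = 7/8 - 1/4 = 5/8
  'f': [1/4 + 5/8*0/1, 1/4 + 5/8*1/4) = [1/4, 13/32)
  'a': [1/4 + 5/8*1/4, 1/4 + 5/8*7/8) = [13/32, 51/64)
  'b': [1/4 + 5/8*7/8, 1/4 + 5/8*1/1) = [51/64, 7/8) <- contains code 107/128
  emit 'b', narrow to [51/64, 7/8)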